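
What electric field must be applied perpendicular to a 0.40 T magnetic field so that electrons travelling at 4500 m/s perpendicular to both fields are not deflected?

For straight-line motion qE = qvB, so E = vB.
E = 4500 × 0.40 = 1800 V/m.

E = 1800 V/m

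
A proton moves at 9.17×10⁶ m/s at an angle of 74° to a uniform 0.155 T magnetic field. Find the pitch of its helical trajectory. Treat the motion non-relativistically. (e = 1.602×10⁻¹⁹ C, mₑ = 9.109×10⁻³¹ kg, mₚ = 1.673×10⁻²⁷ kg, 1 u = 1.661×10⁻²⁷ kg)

v∥ = v cosθ = 9.17×10⁶·cos74° ≈ 2.528×10⁶ m/s.
T = 2πm/(|q|B) = 2π(1.673×10⁻²⁷)/((1.602×10⁻¹⁹)(0.155)) ≈ 4.233×10⁻⁷ s.
pitch = v∥ T = (2.528×10⁶)(4.233×10⁻⁷) ≈ 1.07 m.

p ≈ 1.07 m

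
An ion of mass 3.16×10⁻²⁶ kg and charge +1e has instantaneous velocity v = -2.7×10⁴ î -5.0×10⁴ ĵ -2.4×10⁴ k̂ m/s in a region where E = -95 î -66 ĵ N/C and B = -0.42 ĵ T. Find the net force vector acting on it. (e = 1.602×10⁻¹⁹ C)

v×B = (-1.01×10⁴, 0, 1.13×10⁴) N/C.
E + v×B = (-1.02×10⁴, -66.0, 1.13×10⁴) N/C.
F = q(E + v×B) = (1.602×10⁻¹⁹ C)·(-1.02×10⁴, -66.0, 1.13×10⁴) = (-1.63×10⁻¹⁵, -1.06×10⁻¹⁷, 1.82×10⁻¹⁵) N.

F ≈ (-1.63×10⁻¹⁵, -1.06×10⁻¹⁷, 1.82×10⁻¹⁵) N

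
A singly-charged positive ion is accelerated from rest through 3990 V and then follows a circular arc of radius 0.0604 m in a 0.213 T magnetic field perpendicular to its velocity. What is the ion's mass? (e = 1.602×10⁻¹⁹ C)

m ≈ 3.32×10⁻²⁷ kg

Combine |q|V = ½mv² and r = mv/(|q|B): eliminate v to get m = qB²r²/(2V).
m = (1.602×10⁻¹⁹)(0.213)²(0.0604)²/(2·3990) ≈ 3.32×10⁻²⁷ kg.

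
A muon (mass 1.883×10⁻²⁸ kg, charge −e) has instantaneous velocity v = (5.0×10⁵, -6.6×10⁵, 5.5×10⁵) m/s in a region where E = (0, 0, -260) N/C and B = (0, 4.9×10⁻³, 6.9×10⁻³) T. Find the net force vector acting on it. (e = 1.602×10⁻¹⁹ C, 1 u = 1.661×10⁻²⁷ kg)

v×B = (-7250, -3450, 2450) N/C.
E + v×B = (-7250, -3450, 2190) N/C.
F = q(E + v×B) = (−1.602×10⁻¹⁹ C)·(-7250, -3450, 2190) = (1.16×10⁻¹⁵, 5.53×10⁻¹⁶, -3.51×10⁻¹⁶) N.

F ≈ (1.16×10⁻¹⁵, 5.53×10⁻¹⁶, -3.51×10⁻¹⁶) N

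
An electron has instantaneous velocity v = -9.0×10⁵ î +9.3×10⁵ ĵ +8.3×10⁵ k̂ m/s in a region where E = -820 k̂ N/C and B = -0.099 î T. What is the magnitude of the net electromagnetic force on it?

v×B = (0, -8.22×10⁴, 9.21×10⁴) N/C.
E + v×B = (0, -8.22×10⁴, 9.12×10⁴) N/C.
F = q(E + v×B) = (−1.602×10⁻¹⁹ C)·(0, -8.22×10⁴, 9.12×10⁴) = (0, 1.32×10⁻¹⁴, -1.46×10⁻¹⁴) N.
|F| = 1.97×10⁻¹⁴ N.

|F| ≈ 1.97×10⁻¹⁴ N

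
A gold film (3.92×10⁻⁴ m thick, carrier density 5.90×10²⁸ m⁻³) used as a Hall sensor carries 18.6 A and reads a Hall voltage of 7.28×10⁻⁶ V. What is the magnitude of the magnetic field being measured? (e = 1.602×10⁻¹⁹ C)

B ≈ 1.45 T

From V_H = IB/(n e t), B = V_H n e t / I.
B = (7.28×10⁻⁶)(5.90×10²⁸)(1.602×10⁻¹⁹)(3.92×10⁻⁴)/18.6 ≈ 1.45 T.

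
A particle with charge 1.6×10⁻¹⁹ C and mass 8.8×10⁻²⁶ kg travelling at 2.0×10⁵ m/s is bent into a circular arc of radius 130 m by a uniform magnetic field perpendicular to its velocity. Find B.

B ≈ 8.5×10⁻⁴ T

From |q|vB = mv²/r, B = mv/(|q|r).
B = (8.8×10⁻²⁶)(2.0×10⁵)/((1.6×10⁻¹⁹)(130)) ≈ 8.5×10⁻⁴ T.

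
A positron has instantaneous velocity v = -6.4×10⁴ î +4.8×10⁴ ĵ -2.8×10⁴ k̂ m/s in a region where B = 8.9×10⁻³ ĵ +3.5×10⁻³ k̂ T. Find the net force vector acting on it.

F ≈ (6.68×10⁻¹⁷, 3.59×10⁻¹⁷, -9.12×10⁻¹⁷) N

v×B = (417, 224, -570) N/C.
F = q v×B = (1.602×10⁻¹⁹ C)·(417, 224, -570) = (6.68×10⁻¹⁷, 3.59×10⁻¹⁷, -9.12×10⁻¹⁷) N.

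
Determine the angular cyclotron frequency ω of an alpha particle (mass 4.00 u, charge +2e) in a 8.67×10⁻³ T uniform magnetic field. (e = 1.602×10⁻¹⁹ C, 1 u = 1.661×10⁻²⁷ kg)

ω ≈ 4.18×10⁵ rad/s

ω = |q|B/m.
ω = (3.204×10⁻¹⁹)(8.67×10⁻³)/6.644×10⁻²⁷ ≈ 4.18×10⁵ rad/s.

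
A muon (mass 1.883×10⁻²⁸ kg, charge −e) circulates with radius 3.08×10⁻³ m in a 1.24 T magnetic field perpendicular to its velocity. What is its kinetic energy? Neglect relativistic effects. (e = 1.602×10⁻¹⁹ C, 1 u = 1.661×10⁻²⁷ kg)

KE ≈ 6200 eV

v = |q|Br/m, then KE = ½mv² = (qBr)²/(2m).
v = (1.602×10⁻¹⁹)(1.24)(3.08×10⁻³)/1.883×10⁻²⁸ ≈ 3.249×10⁶ m/s.
KE = ½(1.883×10⁻²⁸)(3.249×10⁶)² ≈ 9.94×10⁻¹⁶ J = 6200 eV.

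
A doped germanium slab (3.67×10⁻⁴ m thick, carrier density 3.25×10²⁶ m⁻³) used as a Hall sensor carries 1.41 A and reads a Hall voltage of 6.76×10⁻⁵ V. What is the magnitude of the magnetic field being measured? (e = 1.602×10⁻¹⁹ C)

B ≈ 0.916 T

From V_H = IB/(n e t), B = V_H n e t / I.
B = (6.76×10⁻⁵)(3.25×10²⁶)(1.602×10⁻¹⁹)(3.67×10⁻⁴)/1.41 ≈ 0.916 T.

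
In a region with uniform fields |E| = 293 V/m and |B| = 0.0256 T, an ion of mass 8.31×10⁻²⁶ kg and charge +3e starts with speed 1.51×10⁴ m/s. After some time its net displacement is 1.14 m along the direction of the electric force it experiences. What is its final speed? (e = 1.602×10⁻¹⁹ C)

B does no work; ΔKE = |q|E d.
½mv_f² = ½mv₀² + |q|Ed = ½(8.31×10⁻²⁶)(1.51×10⁴)² + (4.806×10⁻¹⁹)(293)(1.14) ≈ 9.474×10⁻¹⁸ J + 1.605×10⁻¹⁶ J ≈ 1.700×10⁻¹⁶ J.
v_f = √(2·1.700×10⁻¹⁶/8.31×10⁻²⁶) ≈ 6.40×10⁴ m/s.

v_f ≈ 6.40×10⁴ m/s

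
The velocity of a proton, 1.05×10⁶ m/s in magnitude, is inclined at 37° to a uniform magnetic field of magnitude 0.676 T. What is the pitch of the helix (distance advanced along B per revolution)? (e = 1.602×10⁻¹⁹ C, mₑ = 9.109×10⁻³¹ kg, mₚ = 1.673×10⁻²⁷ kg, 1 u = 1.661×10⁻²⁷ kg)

v∥ = v cosθ = 1.05×10⁶·cos37° ≈ 8.386×10⁵ m/s.
T = 2πm/(|q|B) = 2π(1.673×10⁻²⁷)/((1.602×10⁻¹⁹)(0.676)) ≈ 9.707×10⁻⁸ s.
pitch = v∥ T = (8.386×10⁵)(9.707×10⁻⁸) ≈ 0.0814 m.

p ≈ 0.0814 m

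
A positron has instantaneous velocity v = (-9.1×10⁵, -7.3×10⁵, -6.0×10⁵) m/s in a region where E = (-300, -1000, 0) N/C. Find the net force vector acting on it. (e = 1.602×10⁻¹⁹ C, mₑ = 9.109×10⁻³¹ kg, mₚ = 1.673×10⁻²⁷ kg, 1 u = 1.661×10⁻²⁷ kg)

F ≈ (-4.81×10⁻¹⁷, -1.60×10⁻¹⁶, 0) N

Only an electric field acts, so F = qE = (1.602×10⁻¹⁹ C)·(-300, -1000, 0) = (-4.81×10⁻¹⁷, -1.60×10⁻¹⁶, 0) N.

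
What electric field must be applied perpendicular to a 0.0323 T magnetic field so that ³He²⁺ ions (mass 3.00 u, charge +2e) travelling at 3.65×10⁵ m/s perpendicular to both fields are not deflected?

For straight-line motion qE = qvB, so E = vB.
E = 3.65×10⁵ × 0.0323 = 1.18×10⁴ V/m.

E = 1.18×10⁴ V/m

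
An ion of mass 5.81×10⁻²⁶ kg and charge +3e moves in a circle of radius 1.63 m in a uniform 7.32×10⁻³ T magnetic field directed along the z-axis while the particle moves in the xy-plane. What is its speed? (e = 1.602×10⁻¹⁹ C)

v ≈ 9.87×10⁴ m/s

From |q|vB = mv²/r, v = |q|Br/m.
v = (4.806×10⁻¹⁹)(7.32×10⁻³)(1.63)/5.81×10⁻²⁶ ≈ 9.87×10⁴ m/s.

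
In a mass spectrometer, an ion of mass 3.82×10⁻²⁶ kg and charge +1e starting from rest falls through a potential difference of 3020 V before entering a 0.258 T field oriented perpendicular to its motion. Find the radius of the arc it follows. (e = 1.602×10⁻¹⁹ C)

Acceleration: |q|V = ½mv² ⇒ v = √(2|q|V/m) = √(2·1.602×10⁻¹⁹·3020/3.82×10⁻²⁶) ≈ 1.592×10⁵ m/s.
In the field: r = mv/(|q|B) = (3.82×10⁻²⁶)(1.592×10⁵)/((1.602×10⁻¹⁹)(0.258)) ≈ 0.147 m.

r ≈ 0.147 m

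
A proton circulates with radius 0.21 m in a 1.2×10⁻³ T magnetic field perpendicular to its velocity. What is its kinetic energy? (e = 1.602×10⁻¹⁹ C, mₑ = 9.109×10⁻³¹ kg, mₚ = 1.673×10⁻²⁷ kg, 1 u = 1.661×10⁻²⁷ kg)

v = |q|Br/m, then KE = ½mv² = (qBr)²/(2m).
v = (1.602×10⁻¹⁹)(1.2×10⁻³)(0.21)/1.673×10⁻²⁷ ≈ 2.413×10⁴ m/s.
KE = ½(1.673×10⁻²⁷)(2.413×10⁴)² ≈ 4.9×10⁻¹⁹ J = 3.0 eV.

KE ≈ 3.0 eV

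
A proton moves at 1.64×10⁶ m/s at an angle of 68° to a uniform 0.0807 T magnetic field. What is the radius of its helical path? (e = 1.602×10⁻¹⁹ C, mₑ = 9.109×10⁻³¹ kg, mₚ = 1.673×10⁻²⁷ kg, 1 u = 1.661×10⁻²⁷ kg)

r ≈ 0.197 m

v⊥ = v sinθ = 1.64×10⁶·sin68° ≈ 1.521×10⁶ m/s.
r = m v⊥/(|q|B) = (1.673×10⁻²⁷)(1.521×10⁶)/((1.602×10⁻¹⁹)(0.0807)) ≈ 0.197 m.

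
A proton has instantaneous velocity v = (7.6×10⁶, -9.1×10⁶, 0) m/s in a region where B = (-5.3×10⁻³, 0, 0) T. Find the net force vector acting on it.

v×B = (0, 0, -4.82×10⁴) N/C.
F = q v×B = (1.602×10⁻¹⁹ C)·(0, 0, -4.82×10⁴) = (0, 0, -7.73×10⁻¹⁵) N.

F ≈ (0, 0, -7.73×10⁻¹⁵) N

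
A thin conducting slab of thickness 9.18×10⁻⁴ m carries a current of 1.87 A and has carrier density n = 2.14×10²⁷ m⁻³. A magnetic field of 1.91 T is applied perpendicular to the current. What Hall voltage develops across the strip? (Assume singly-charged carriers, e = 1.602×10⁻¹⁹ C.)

V_H ≈ 1.13×10⁻⁵ V

V_H = IB/(n e t).
V_H = (1.87)(1.91)/((2.14×10²⁷)(1.602×10⁻¹⁹)(9.18×10⁻⁴)) ≈ 1.13×10⁻⁵ V.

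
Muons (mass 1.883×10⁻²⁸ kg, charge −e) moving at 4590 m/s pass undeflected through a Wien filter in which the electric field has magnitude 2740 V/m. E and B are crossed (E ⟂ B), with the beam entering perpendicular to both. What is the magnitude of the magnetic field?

Balance of forces in the selector: qE = qvB ⇒ B = E/v.
B = 2740/4590 = 0.597 T.

B = 0.597 T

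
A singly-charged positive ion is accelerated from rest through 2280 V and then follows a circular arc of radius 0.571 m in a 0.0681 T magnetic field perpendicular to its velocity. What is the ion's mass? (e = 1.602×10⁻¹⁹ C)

m ≈ 5.31×10⁻²⁶ kg

Combine |q|V = ½mv² and r = mv/(|q|B): eliminate v to get m = qB²r²/(2V).
m = (1.602×10⁻¹⁹)(0.0681)²(0.571)²/(2·2280) ≈ 5.31×10⁻²⁶ kg.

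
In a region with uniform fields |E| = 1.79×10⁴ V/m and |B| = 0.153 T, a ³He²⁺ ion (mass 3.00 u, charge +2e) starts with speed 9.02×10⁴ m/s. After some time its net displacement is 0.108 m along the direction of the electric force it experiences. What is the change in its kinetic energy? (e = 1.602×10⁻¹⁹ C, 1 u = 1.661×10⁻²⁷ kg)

The magnetic force is always ⟂ v and does no work; only the electric force changes KE.
ΔKE = F_E · d = |q|E d = (3.204×10⁻¹⁹)(1.79×10⁴)(0.108) ≈ 6.19×10⁻¹⁶ J.

ΔKE ≈ 6.19×10⁻¹⁶ J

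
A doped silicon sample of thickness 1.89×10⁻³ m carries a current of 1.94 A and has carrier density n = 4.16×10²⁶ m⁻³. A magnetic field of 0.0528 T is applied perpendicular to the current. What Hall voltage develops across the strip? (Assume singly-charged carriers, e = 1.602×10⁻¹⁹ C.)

V_H ≈ 8.13×10⁻⁷ V

V_H = IB/(n e t).
V_H = (1.94)(0.0528)/((4.16×10²⁶)(1.602×10⁻¹⁹)(1.89×10⁻³)) ≈ 8.13×10⁻⁷ V.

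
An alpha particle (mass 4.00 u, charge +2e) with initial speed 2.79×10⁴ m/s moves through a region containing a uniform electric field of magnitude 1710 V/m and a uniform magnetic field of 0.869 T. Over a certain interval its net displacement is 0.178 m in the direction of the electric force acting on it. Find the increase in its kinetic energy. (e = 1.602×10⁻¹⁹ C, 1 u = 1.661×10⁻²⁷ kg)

The magnetic force is always ⟂ v and does no work; only the electric force changes KE.
ΔKE = F_E · d = |q|E d = (3.204×10⁻¹⁹)(1710)(0.178) ≈ 9.75×10⁻¹⁷ J.

ΔKE ≈ 9.75×10⁻¹⁷ J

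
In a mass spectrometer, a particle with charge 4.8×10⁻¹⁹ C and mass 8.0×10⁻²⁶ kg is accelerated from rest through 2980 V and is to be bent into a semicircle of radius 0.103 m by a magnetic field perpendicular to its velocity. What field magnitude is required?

B ≈ 0.306 T

v = √(2|q|V/m) = √(2·4.8×10⁻¹⁹·2980/8.0×10⁻²⁶) ≈ 1.891×10⁵ m/s.
B = mv/(|q|r) = (8.0×10⁻²⁶)(1.891×10⁵)/((4.8×10⁻¹⁹)(0.103)) ≈ 0.306 T.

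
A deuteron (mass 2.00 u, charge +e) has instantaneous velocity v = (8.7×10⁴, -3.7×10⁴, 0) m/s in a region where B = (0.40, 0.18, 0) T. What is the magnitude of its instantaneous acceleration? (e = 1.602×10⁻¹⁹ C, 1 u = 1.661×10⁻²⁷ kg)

v×B = (0, 0, 3.05×10⁴) N/C.
F = q v×B = (1.602×10⁻¹⁹ C)·(0, 0, 3.05×10⁴) = (0, 0, 4.88×10⁻¹⁵) N.
|a| = |F|/m = 4.880×10⁻¹⁵/3.322×10⁻²⁷ ≈ 1.47×10¹² m/s².

|a| ≈ 1.47×10¹² m/s²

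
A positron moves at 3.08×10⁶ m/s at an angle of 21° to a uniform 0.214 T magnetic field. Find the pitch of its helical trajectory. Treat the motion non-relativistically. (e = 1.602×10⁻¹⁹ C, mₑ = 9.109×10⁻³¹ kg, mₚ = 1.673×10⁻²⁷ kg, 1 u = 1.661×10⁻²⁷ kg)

v∥ = v cosθ = 3.08×10⁶·cos21° ≈ 2.875×10⁶ m/s.
T = 2πm/(|q|B) = 2π(9.109×10⁻³¹)/((1.602×10⁻¹⁹)(0.214)) ≈ 1.669×10⁻¹⁰ s.
pitch = v∥ T = (2.875×10⁶)(1.669×10⁻¹⁰) ≈ 4.80×10⁻⁴ m.

p ≈ 4.80×10⁻⁴ m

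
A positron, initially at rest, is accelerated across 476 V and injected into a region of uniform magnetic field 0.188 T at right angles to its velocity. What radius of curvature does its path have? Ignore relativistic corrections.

Acceleration: |q|V = ½mv² ⇒ v = √(2|q|V/m) = √(2·1.602×10⁻¹⁹·476/9.109×10⁻³¹) ≈ 1.294×10⁷ m/s.
In the field: r = mv/(|q|B) = (9.109×10⁻³¹)(1.294×10⁷)/((1.602×10⁻¹⁹)(0.188)) ≈ 3.91×10⁻⁴ m.

r ≈ 3.91×10⁻⁴ m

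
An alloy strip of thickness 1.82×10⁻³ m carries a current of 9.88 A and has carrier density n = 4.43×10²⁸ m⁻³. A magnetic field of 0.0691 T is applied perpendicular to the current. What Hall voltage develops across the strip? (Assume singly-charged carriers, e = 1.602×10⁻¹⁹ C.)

V_H ≈ 5.29×10⁻⁸ V

V_H = IB/(n e t).
V_H = (9.88)(0.0691)/((4.43×10²⁸)(1.602×10⁻¹⁹)(1.82×10⁻³)) ≈ 5.29×10⁻⁸ V.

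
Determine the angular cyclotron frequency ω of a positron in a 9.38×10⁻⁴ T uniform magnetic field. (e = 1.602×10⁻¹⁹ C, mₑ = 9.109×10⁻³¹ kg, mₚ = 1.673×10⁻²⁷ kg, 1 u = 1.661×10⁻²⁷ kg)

ω = |q|B/m.
ω = (1.602×10⁻¹⁹)(9.38×10⁻⁴)/9.109×10⁻³¹ ≈ 1.65×10⁸ rad/s.

ω ≈ 1.65×10⁸ rad/s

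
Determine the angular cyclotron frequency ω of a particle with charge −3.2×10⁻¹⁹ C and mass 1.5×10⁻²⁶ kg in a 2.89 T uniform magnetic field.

ω ≈ 6.17×10⁷ rad/s

ω = |q|B/m.
ω = (3.2×10⁻¹⁹)(2.89)/1.5×10⁻²⁶ ≈ 6.17×10⁷ rad/s.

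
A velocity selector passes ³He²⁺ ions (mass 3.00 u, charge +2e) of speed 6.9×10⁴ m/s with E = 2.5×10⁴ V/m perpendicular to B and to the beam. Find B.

B = 0.36 T

Balance of forces in the selector: qE = qvB ⇒ B = E/v.
B = 2.5×10⁴/6.9×10⁴ = 0.36 T.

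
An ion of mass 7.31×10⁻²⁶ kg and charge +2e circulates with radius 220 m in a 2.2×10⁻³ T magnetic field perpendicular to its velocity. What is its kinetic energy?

KE ≈ 1.6×10⁻¹³ J

v = |q|Br/m, then KE = ½mv² = (qBr)²/(2m).
v = (3.204×10⁻¹⁹)(2.2×10⁻³)(220)/7.31×10⁻²⁶ ≈ 2.121×10⁶ m/s.
KE = ½(7.31×10⁻²⁶)(2.121×10⁶)² ≈ 1.6×10⁻¹³ J.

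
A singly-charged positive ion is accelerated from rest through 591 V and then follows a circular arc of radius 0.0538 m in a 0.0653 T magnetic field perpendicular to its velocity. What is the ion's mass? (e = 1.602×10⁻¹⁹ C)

Combine |q|V = ½mv² and r = mv/(|q|B): eliminate v to get m = qB²r²/(2V).
m = (1.602×10⁻¹⁹)(0.0653)²(0.0538)²/(2·591) ≈ 1.67×10⁻²⁷ kg.

m ≈ 1.67×10⁻²⁷ kg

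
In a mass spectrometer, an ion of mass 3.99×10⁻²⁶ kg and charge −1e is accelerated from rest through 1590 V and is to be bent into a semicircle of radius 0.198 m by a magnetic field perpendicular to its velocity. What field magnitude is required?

v = √(2|q|V/m) = √(2·1.602×10⁻¹⁹·1590/3.99×10⁻²⁶) ≈ 1.130×10⁵ m/s.
B = mv/(|q|r) = (3.99×10⁻²⁶)(1.130×10⁵)/((1.602×10⁻¹⁹)(0.198)) ≈ 0.142 T.

B ≈ 0.142 T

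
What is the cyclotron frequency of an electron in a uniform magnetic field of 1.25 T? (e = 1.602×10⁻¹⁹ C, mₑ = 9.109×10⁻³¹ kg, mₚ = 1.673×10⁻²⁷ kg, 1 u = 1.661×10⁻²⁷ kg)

f = |q|B/(2πm).
f = (1.602×10⁻¹⁹)(1.25)/(2π·9.109×10⁻³¹) ≈ 3.50×10¹⁰ Hz.

f ≈ 3.50×10¹⁰ Hz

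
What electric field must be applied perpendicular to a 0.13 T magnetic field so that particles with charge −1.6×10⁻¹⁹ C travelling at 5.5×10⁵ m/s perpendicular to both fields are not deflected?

E = 7.2×10⁴ V/m

For straight-line motion qE = qvB, so E = vB.
E = 5.5×10⁵ × 0.13 = 7.2×10⁴ V/m.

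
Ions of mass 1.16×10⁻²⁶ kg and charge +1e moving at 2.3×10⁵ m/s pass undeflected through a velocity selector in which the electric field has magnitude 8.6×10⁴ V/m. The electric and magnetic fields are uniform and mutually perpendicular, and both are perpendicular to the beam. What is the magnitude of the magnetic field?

Balance of forces in the selector: qE = qvB ⇒ B = E/v.
B = 8.6×10⁴/2.3×10⁵ = 0.37 T.

B = 0.37 T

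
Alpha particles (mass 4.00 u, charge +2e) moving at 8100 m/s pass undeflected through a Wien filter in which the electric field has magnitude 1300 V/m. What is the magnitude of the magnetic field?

Balance of forces in the selector: qE = qvB ⇒ B = E/v.
B = 1300/8100 = 0.16 T.

B = 0.16 T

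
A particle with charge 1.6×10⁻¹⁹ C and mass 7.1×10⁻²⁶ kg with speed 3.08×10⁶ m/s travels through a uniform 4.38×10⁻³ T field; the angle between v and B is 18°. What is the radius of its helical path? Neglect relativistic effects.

r ≈ 96.4 m

v⊥ = v sinθ = 3.08×10⁶·sin18° ≈ 9.518×10⁵ m/s.
r = m v⊥/(|q|B) = (7.1×10⁻²⁶)(9.518×10⁵)/((1.6×10⁻¹⁹)(4.38×10⁻³)) ≈ 96.4 m.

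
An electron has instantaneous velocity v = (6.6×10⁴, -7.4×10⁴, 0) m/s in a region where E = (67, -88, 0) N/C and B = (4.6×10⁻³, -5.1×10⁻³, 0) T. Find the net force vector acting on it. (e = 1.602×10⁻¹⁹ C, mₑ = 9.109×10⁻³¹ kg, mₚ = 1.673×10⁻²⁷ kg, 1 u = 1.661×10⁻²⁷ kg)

v×B = (0, 0, 3.80) N/C.
E + v×B = (67.0, -88.0, 3.80) N/C.
F = q(E + v×B) = (−1.602×10⁻¹⁹ C)·(67.0, -88.0, 3.80) = (-1.07×10⁻¹⁷, 1.41×10⁻¹⁷, -6.09×10⁻¹⁹) N.

F ≈ (-1.07×10⁻¹⁷, 1.41×10⁻¹⁷, -6.09×10⁻¹⁹) N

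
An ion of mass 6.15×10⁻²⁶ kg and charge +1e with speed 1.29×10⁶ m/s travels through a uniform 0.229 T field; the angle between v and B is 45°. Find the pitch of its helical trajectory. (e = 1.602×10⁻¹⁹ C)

v∥ = v cosθ = 1.29×10⁶·cos45° ≈ 9.122×10⁵ m/s.
T = 2πm/(|q|B) = 2π(6.15×10⁻²⁶)/((1.602×10⁻¹⁹)(0.229)) ≈ 1.053×10⁻⁵ s.
pitch = v∥ T = (9.122×10⁵)(1.053×10⁻⁵) ≈ 9.61 m.

p ≈ 9.61 m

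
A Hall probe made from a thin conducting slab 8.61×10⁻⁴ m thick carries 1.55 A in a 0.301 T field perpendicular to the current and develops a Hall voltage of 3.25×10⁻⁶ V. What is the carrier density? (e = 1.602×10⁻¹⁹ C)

From V_H = IB/(n e t), n = IB/(V_H e t).
n = (1.55)(0.301)/((3.25×10⁻⁶)(1.602×10⁻¹⁹)(8.61×10⁻⁴)) ≈ 1.04×10²⁷ m⁻³.

n ≈ 1.04×10²⁷ m⁻³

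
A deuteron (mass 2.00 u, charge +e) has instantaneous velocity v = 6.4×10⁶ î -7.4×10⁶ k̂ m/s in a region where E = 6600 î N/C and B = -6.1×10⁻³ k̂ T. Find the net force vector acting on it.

v×B = (0, 3.90×10⁴, 0) N/C.
E + v×B = (6600, 3.90×10⁴, 0) N/C.
F = q(E + v×B) = (1.602×10⁻¹⁹ C)·(6600, 3.90×10⁴, 0) = (1.06×10⁻¹⁵, 6.25×10⁻¹⁵, 0) N.

F ≈ (1.06×10⁻¹⁵, 6.25×10⁻¹⁵, 0) N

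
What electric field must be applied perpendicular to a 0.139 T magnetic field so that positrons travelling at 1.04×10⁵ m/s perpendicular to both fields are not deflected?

For straight-line motion qE = qvB, so E = vB.
E = 1.04×10⁵ × 0.139 = 1.45×10⁴ V/m.

E = 1.45×10⁴ V/m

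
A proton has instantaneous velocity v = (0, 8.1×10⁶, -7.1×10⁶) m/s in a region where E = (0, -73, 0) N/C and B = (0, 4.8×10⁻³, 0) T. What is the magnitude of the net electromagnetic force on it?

v×B = (3.41×10⁴, 0, 0) N/C.
E + v×B = (3.41×10⁴, -73.0, 0) N/C.
F = q(E + v×B) = (1.602×10⁻¹⁹ C)·(3.41×10⁴, -73.0, 0) = (5.46×10⁻¹⁵, -1.17×10⁻¹⁷, 0) N.
|F| = 5.46×10⁻¹⁵ N.

|F| ≈ 5.46×10⁻¹⁵ N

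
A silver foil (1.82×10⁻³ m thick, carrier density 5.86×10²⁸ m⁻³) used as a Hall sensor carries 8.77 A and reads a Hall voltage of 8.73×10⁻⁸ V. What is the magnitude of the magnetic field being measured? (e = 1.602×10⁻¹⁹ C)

B ≈ 0.170 T

From V_H = IB/(n e t), B = V_H n e t / I.
B = (8.73×10⁻⁸)(5.86×10²⁸)(1.602×10⁻¹⁹)(1.82×10⁻³)/8.77 ≈ 0.170 T.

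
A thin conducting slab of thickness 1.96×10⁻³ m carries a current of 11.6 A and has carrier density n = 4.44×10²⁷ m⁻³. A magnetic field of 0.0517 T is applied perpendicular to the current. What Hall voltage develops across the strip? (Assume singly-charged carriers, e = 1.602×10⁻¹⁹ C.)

V_H ≈ 4.30×10⁻⁷ V

V_H = IB/(n e t).
V_H = (11.6)(0.0517)/((4.44×10²⁷)(1.602×10⁻¹⁹)(1.96×10⁻³)) ≈ 4.30×10⁻⁷ V.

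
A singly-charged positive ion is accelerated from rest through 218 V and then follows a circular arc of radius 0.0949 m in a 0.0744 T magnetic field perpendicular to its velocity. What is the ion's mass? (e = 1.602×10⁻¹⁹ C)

m ≈ 1.83×10⁻²⁶ kg

Combine |q|V = ½mv² and r = mv/(|q|B): eliminate v to get m = qB²r²/(2V).
m = (1.602×10⁻¹⁹)(0.0744)²(0.0949)²/(2·218) ≈ 1.83×10⁻²⁶ kg.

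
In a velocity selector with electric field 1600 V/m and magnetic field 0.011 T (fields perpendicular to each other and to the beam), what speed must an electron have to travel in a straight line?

For undeflected motion the electric and magnetic forces balance: qE = qvB.
v = E/B = 1600/0.011 = 1.5×10⁵ m/s.

v = 1.5×10⁵ m/s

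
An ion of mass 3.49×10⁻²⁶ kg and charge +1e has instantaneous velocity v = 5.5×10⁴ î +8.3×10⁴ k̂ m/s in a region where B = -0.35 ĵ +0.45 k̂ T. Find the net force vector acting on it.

F ≈ (4.65×10⁻¹⁵, -3.96×10⁻¹⁵, -3.08×10⁻¹⁵) N

v×B = (2.90×10⁴, -2.48×10⁴, -1.92×10⁴) N/C.
F = q v×B = (1.602×10⁻¹⁹ C)·(2.90×10⁴, -2.48×10⁴, -1.92×10⁴) = (4.65×10⁻¹⁵, -3.96×10⁻¹⁵, -3.08×10⁻¹⁵) N.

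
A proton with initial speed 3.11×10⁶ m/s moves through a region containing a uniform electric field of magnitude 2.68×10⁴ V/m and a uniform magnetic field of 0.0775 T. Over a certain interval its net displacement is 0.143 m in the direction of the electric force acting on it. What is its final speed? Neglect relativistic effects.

B does no work; ΔKE = |q|E d.
½mv_f² = ½mv₀² + |q|Ed = ½(1.673×10⁻²⁷)(3.11×10⁶)² + (1.602×10⁻¹⁹)(2.68×10⁴)(0.143) ≈ 8.091×10⁻¹⁵ J + 6.140×10⁻¹⁶ J ≈ 8.705×10⁻¹⁵ J.
v_f = √(2·8.705×10⁻¹⁵/1.673×10⁻²⁷) ≈ 3.23×10⁶ m/s.

v_f ≈ 3.23×10⁶ m/s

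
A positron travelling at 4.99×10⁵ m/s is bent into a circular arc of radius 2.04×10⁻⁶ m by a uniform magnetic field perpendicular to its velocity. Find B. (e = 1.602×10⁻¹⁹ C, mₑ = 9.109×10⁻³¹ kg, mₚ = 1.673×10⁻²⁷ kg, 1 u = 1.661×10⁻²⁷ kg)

B ≈ 1.39 T

From |q|vB = mv²/r, B = mv/(|q|r).
B = (9.109×10⁻³¹)(4.99×10⁵)/((1.602×10⁻¹⁹)(2.04×10⁻⁶)) ≈ 1.39 T.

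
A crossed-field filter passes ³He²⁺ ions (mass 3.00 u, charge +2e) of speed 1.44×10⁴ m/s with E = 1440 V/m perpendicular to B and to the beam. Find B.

B = 0.100 T

Balance of forces in the selector: qE = qvB ⇒ B = E/v.
B = 1440/1.44×10⁴ = 0.100 T.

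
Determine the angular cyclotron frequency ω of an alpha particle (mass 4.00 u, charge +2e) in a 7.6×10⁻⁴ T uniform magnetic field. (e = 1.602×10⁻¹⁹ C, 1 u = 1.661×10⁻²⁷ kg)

ω ≈ 3.7×10⁴ rad/s

ω = |q|B/m.
ω = (3.204×10⁻¹⁹)(7.6×10⁻⁴)/6.644×10⁻²⁷ ≈ 3.7×10⁴ rad/s.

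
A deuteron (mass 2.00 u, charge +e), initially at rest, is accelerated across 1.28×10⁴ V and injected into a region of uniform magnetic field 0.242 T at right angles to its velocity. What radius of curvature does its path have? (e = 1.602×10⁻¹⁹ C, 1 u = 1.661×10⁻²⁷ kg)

r ≈ 0.0952 m

Acceleration: |q|V = ½mv² ⇒ v = √(2|q|V/m) = √(2·1.602×10⁻¹⁹·1.28×10⁴/3.322×10⁻²⁷) ≈ 1.111×10⁶ m/s.
In the field: r = mv/(|q|B) = (3.322×10⁻²⁷)(1.111×10⁶)/((1.602×10⁻¹⁹)(0.242)) ≈ 0.0952 m.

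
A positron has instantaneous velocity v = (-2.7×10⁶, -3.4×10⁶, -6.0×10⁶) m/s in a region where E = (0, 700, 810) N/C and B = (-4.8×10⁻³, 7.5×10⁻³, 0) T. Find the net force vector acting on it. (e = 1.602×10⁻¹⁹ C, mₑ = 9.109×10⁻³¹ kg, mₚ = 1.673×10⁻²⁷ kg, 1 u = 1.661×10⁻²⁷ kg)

v×B = (4.50×10⁴, 2.88×10⁴, -3.66×10⁴) N/C.
E + v×B = (4.50×10⁴, 2.95×10⁴, -3.58×10⁴) N/C.
F = q(E + v×B) = (1.602×10⁻¹⁹ C)·(4.50×10⁴, 2.95×10⁴, -3.58×10⁴) = (7.21×10⁻¹⁵, 4.73×10⁻¹⁵, -5.73×10⁻¹⁵) N.

F ≈ (7.21×10⁻¹⁵, 4.73×10⁻¹⁵, -5.73×10⁻¹⁵) N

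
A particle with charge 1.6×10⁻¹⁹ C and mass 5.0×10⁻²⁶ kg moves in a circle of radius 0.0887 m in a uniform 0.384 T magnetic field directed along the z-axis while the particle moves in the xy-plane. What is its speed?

From |q|vB = mv²/r, v = |q|Br/m.
v = (1.6×10⁻¹⁹)(0.384)(0.0887)/5.0×10⁻²⁶ ≈ 1.09×10⁵ m/s.

v ≈ 1.09×10⁵ m/s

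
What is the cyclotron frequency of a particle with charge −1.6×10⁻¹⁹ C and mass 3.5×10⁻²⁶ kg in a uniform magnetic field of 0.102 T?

f ≈ 7.42×10⁴ Hz

f = |q|B/(2πm).
f = (1.6×10⁻¹⁹)(0.102)/(2π·3.5×10⁻²⁶) ≈ 7.42×10⁴ Hz.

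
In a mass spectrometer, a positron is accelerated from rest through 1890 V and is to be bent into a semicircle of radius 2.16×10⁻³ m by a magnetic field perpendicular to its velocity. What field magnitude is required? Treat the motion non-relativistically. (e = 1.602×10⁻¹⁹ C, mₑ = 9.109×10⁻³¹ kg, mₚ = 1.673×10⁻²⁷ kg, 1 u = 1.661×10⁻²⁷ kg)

B ≈ 0.0679 T

v = √(2|q|V/m) = √(2·1.602×10⁻¹⁹·1890/9.109×10⁻³¹) ≈ 2.578×10⁷ m/s.
B = mv/(|q|r) = (9.109×10⁻³¹)(2.578×10⁷)/((1.602×10⁻¹⁹)(2.16×10⁻³)) ≈ 0.0679 T.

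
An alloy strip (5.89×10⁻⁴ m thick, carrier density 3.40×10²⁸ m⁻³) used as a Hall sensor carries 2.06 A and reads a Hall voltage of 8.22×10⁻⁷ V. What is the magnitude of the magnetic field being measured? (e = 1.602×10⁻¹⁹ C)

B ≈ 1.28 T

From V_H = IB/(n e t), B = V_H n e t / I.
B = (8.22×10⁻⁷)(3.40×10²⁸)(1.602×10⁻¹⁹)(5.89×10⁻⁴)/2.06 ≈ 1.28 T.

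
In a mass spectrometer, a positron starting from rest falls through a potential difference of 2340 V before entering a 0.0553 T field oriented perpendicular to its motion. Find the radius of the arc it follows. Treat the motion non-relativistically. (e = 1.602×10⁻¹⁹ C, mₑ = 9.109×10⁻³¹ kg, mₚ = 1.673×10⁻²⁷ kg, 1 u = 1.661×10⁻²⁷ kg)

Acceleration: |q|V = ½mv² ⇒ v = √(2|q|V/m) = √(2·1.602×10⁻¹⁹·2340/9.109×10⁻³¹) ≈ 2.869×10⁷ m/s.
In the field: r = mv/(|q|B) = (9.109×10⁻³¹)(2.869×10⁷)/((1.602×10⁻¹⁹)(0.0553)) ≈ 2.95×10⁻³ m.

r ≈ 2.95×10⁻³ m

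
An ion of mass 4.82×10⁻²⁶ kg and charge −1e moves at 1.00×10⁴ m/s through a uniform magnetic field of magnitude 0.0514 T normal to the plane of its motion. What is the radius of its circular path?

The magnetic force provides the centripetal force: |q|vB = mv²/r.
r = mv/(|q|B) = (4.82×10⁻²⁶)(1.00×10⁴)/((1.602×10⁻¹⁹)(0.0514)) ≈ 0.0585 m.

r ≈ 0.0585 m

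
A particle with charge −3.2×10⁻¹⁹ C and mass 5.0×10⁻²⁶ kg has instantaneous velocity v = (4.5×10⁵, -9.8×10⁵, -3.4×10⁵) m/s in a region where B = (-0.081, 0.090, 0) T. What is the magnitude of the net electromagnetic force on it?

v×B = (3.06×10⁴, 2.75×10⁴, -3.89×10⁴) N/C.
F = q v×B = (−3.2×10⁻¹⁹ C)·(3.06×10⁴, 2.75×10⁴, -3.89×10⁴) = (-9.79×10⁻¹⁵, -8.81×10⁻¹⁵, 1.24×10⁻¹⁴) N.
|F| = 1.81×10⁻¹⁴ N.

|F| ≈ 1.81×10⁻¹⁴ N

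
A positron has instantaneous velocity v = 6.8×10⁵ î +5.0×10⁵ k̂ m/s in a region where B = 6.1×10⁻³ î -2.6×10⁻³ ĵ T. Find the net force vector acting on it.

F ≈ (2.08×10⁻¹⁶, 4.89×10⁻¹⁶, -2.83×10⁻¹⁶) N

v×B = (1300, 3050, -1770) N/C.
F = q v×B = (1.602×10⁻¹⁹ C)·(1300, 3050, -1770) = (2.08×10⁻¹⁶, 4.89×10⁻¹⁶, -2.83×10⁻¹⁶) N.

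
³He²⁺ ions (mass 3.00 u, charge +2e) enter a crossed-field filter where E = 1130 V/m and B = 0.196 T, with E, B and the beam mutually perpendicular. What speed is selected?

v = 5770 m/s

For undeflected motion the electric and magnetic forces balance: qE = qvB.
v = E/B = 1130/0.196 = 5770 m/s.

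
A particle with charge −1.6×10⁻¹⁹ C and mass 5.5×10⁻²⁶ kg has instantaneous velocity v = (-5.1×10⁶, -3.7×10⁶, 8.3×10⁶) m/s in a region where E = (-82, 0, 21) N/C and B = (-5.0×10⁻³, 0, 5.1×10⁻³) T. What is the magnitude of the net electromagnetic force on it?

|F| ≈ 4.91×10⁻¹⁵ N

v×B = (-1.89×10⁴, -1.55×10⁴, -1.85×10⁴) N/C.
E + v×B = (-1.90×10⁴, -1.55×10⁴, -1.85×10⁴) N/C.
F = q(E + v×B) = (−1.6×10⁻¹⁹ C)·(-1.90×10⁴, -1.55×10⁴, -1.85×10⁴) = (3.03×10⁻¹⁵, 2.48×10⁻¹⁵, 2.96×10⁻¹⁵) N.
|F| = 4.91×10⁻¹⁵ N.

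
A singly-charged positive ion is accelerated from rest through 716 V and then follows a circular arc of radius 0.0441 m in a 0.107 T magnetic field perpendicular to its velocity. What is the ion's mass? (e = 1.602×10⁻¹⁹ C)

m ≈ 2.49×10⁻²⁷ kg

Combine |q|V = ½mv² and r = mv/(|q|B): eliminate v to get m = qB²r²/(2V).
m = (1.602×10⁻¹⁹)(0.107)²(0.0441)²/(2·716) ≈ 2.49×10⁻²⁷ kg.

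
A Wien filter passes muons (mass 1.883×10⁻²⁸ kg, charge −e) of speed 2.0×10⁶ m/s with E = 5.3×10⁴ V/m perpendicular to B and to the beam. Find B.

Balance of forces in the selector: qE = qvB ⇒ B = E/v.
B = 5.3×10⁴/2.0×10⁶ = 0.026 T.

B = 0.026 T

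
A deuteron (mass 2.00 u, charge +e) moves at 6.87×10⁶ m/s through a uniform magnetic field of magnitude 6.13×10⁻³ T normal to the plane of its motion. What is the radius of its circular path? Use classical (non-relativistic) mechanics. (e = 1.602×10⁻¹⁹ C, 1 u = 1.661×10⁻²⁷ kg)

The magnetic force provides the centripetal force: |q|vB = mv²/r.
r = mv/(|q|B) = (3.322×10⁻²⁷)(6.87×10⁶)/((1.602×10⁻¹⁹)(6.13×10⁻³)) ≈ 23.2 m.

r ≈ 23.2 m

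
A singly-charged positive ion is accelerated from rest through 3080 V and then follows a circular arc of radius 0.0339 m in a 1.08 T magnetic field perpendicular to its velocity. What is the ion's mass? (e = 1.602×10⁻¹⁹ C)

m ≈ 3.49×10⁻²⁶ kg

Combine |q|V = ½mv² and r = mv/(|q|B): eliminate v to get m = qB²r²/(2V).
m = (1.602×10⁻¹⁹)(1.08)²(0.0339)²/(2·3080) ≈ 3.49×10⁻²⁶ kg.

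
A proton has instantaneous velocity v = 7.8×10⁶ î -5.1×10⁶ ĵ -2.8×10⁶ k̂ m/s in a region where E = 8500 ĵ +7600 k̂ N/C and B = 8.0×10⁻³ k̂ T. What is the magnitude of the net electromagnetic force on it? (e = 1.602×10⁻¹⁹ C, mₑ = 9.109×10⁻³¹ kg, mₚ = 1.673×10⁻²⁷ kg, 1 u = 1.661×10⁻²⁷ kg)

v×B = (-4.08×10⁴, -6.24×10⁴, 0) N/C.
E + v×B = (-4.08×10⁴, -5.39×10⁴, 7600) N/C.
F = q(E + v×B) = (1.602×10⁻¹⁹ C)·(-4.08×10⁴, -5.39×10⁴, 7600) = (-6.54×10⁻¹⁵, -8.63×10⁻¹⁵, 1.22×10⁻¹⁵) N.
|F| = 1.09×10⁻¹⁴ N.

|F| ≈ 1.09×10⁻¹⁴ N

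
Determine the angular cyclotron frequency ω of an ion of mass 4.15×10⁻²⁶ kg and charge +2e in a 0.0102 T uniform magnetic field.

ω = |q|B/m.
ω = (3.204×10⁻¹⁹)(0.0102)/4.15×10⁻²⁶ ≈ 7.87×10⁴ rad/s.

ω ≈ 7.87×10⁴ rad/s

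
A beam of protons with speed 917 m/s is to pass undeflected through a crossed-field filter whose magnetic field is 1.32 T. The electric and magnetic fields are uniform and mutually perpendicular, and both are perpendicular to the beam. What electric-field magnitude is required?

For straight-line motion qE = qvB, so E = vB.
E = 917 × 1.32 = 1210 V/m.

E = 1210 V/m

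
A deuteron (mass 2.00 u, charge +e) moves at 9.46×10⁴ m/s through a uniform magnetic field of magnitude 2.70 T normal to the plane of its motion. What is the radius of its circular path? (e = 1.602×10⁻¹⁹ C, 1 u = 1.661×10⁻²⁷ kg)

r ≈ 7.27×10⁻⁴ m

The magnetic force provides the centripetal force: |q|vB = mv²/r.
r = mv/(|q|B) = (3.322×10⁻²⁷)(9.46×10⁴)/((1.602×10⁻¹⁹)(2.70)) ≈ 7.27×10⁻⁴ m.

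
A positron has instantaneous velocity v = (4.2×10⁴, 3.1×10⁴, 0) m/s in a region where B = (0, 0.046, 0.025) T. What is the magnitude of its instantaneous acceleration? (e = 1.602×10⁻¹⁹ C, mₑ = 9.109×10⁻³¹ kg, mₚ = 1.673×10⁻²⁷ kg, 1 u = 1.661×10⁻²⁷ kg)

v×B = (775, -1050, 1930) N/C.
F = q v×B = (1.602×10⁻¹⁹ C)·(775, -1050, 1930) = (1.24×10⁻¹⁶, -1.68×10⁻¹⁶, 3.10×10⁻¹⁶) N.
|a| = |F|/m = 3.735×10⁻¹⁶/9.109×10⁻³¹ ≈ 4.10×10¹⁴ m/s².

|a| ≈ 4.10×10¹⁴ m/s²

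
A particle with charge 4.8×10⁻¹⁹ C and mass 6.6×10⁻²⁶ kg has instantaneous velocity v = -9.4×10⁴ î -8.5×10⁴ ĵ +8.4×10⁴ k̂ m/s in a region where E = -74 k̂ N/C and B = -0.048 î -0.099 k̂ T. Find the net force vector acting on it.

v×B = (8420, -1.33×10⁴, -4080) N/C.
E + v×B = (8420, -1.33×10⁴, -4150) N/C.
F = q(E + v×B) = (4.8×10⁻¹⁹ C)·(8420, -1.33×10⁴, -4150) = (4.04×10⁻¹⁵, -6.40×10⁻¹⁵, -1.99×10⁻¹⁵) N.

F ≈ (4.04×10⁻¹⁵, -6.40×10⁻¹⁵, -1.99×10⁻¹⁵) N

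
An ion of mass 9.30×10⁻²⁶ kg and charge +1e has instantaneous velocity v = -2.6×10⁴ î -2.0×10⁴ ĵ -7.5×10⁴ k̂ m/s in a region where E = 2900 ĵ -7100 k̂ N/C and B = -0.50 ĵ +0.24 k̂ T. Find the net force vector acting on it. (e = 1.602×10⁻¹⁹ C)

F ≈ (-6.78×10⁻¹⁵, 1.46×10⁻¹⁵, 9.45×10⁻¹⁶) N

v×B = (-4.23×10⁴, 6240, 1.30×10⁴) N/C.
E + v×B = (-4.23×10⁴, 9140, 5900) N/C.
F = q(E + v×B) = (1.602×10⁻¹⁹ C)·(-4.23×10⁴, 9140, 5900) = (-6.78×10⁻¹⁵, 1.46×10⁻¹⁵, 9.45×10⁻¹⁶) N.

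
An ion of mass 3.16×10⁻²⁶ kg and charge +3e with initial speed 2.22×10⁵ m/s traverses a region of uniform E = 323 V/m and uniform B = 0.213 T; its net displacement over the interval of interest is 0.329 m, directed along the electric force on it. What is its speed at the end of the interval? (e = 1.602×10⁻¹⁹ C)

v_f ≈ 2.29×10⁵ m/s

B does no work; ΔKE = |q|E d.
½mv_f² = ½mv₀² + |q|Ed = ½(3.16×10⁻²⁶)(2.22×10⁵)² + (4.806×10⁻¹⁹)(323)(0.329) ≈ 7.787×10⁻¹⁶ J + 5.107×10⁻¹⁷ J ≈ 8.298×10⁻¹⁶ J.
v_f = √(2·8.298×10⁻¹⁶/3.16×10⁻²⁶) ≈ 2.29×10⁵ m/s.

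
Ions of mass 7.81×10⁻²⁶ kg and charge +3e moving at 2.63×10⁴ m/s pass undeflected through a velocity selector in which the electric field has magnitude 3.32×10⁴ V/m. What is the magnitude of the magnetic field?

B = 1.26 T

Balance of forces in the selector: qE = qvB ⇒ B = E/v.
B = 3.32×10⁴/2.63×10⁴ = 1.26 T.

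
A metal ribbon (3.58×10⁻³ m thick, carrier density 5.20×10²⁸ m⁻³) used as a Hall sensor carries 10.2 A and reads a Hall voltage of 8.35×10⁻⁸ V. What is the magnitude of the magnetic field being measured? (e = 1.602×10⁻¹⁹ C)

B ≈ 0.244 T

From V_H = IB/(n e t), B = V_H n e t / I.
B = (8.35×10⁻⁸)(5.20×10²⁸)(1.602×10⁻¹⁹)(3.58×10⁻³)/10.2 ≈ 0.244 T.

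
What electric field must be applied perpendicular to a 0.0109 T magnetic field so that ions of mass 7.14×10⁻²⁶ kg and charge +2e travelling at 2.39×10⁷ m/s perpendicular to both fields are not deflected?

E = 2.61×10⁵ V/m

For straight-line motion qE = qvB, so E = vB.
E = 2.39×10⁷ × 0.0109 = 2.61×10⁵ V/m.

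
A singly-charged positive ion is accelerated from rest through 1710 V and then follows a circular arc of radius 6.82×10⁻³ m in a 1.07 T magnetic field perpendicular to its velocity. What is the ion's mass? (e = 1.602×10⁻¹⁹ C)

m ≈ 2.49×10⁻²⁷ kg

Combine |q|V = ½mv² and r = mv/(|q|B): eliminate v to get m = qB²r²/(2V).
m = (1.602×10⁻¹⁹)(1.07)²(6.82×10⁻³)²/(2·1710) ≈ 2.49×10⁻²⁷ kg.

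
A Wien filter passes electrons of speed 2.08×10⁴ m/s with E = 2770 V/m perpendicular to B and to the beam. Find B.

B = 0.133 T

Balance of forces in the selector: qE = qvB ⇒ B = E/v.
B = 2770/2.08×10⁴ = 0.133 T.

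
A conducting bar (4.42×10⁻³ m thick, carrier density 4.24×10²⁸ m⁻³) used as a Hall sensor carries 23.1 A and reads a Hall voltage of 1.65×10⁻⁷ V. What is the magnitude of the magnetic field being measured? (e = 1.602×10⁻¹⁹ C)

B ≈ 0.214 T

From V_H = IB/(n e t), B = V_H n e t / I.
B = (1.65×10⁻⁷)(4.24×10²⁸)(1.602×10⁻¹⁹)(4.42×10⁻³)/23.1 ≈ 0.214 T.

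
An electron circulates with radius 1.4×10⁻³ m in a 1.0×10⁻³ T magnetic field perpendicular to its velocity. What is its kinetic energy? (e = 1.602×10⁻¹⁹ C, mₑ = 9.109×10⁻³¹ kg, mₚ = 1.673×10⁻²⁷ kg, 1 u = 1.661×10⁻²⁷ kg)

KE ≈ 2.8×10⁻²⁰ J

v = |q|Br/m, then KE = ½mv² = (qBr)²/(2m).
v = (1.602×10⁻¹⁹)(1.0×10⁻³)(1.4×10⁻³)/9.109×10⁻³¹ ≈ 2.462×10⁵ m/s.
KE = ½(9.109×10⁻³¹)(2.462×10⁵)² ≈ 2.8×10⁻²⁰ J.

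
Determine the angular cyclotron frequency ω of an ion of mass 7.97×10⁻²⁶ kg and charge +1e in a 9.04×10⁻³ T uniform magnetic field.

ω = |q|B/m.
ω = (1.602×10⁻¹⁹)(9.04×10⁻³)/7.97×10⁻²⁶ ≈ 1.82×10⁴ rad/s.

ω ≈ 1.82×10⁴ rad/s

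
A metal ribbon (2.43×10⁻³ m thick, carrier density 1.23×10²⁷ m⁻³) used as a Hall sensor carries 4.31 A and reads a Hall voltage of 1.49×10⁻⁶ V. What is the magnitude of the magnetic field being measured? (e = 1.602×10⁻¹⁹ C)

From V_H = IB/(n e t), B = V_H n e t / I.
B = (1.49×10⁻⁶)(1.23×10²⁷)(1.602×10⁻¹⁹)(2.43×10⁻³)/4.31 ≈ 0.166 T.

B ≈ 0.166 T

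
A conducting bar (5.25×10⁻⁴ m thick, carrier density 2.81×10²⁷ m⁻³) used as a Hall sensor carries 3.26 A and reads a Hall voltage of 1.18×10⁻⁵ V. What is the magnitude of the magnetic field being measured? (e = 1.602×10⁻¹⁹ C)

B ≈ 0.855 T

From V_H = IB/(n e t), B = V_H n e t / I.
B = (1.18×10⁻⁵)(2.81×10²⁷)(1.602×10⁻¹⁹)(5.25×10⁻⁴)/3.26 ≈ 0.855 T.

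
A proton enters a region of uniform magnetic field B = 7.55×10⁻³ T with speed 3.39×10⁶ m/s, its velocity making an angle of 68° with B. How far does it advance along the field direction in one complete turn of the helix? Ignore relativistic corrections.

v∥ = v cosθ = 3.39×10⁶·cos68° ≈ 1.270×10⁶ m/s.
T = 2πm/(|q|B) = 2π(1.673×10⁻²⁷)/((1.602×10⁻¹⁹)(7.55×10⁻³)) ≈ 8.691×10⁻⁶ s.
pitch = v∥ T = (1.270×10⁶)(8.691×10⁻⁶) ≈ 11.0 m.

p ≈ 11.0 m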